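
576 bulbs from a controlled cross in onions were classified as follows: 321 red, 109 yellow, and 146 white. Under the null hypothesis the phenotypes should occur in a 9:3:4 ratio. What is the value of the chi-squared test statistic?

0.065

Expected counts for N = 576 under a 9:3:4 ratio (total parts = 16):
  red: 576 × 9/16 = 324
  yellow: 576 × 3/16 = 108
  white: 576 × 4/16 = 144
χ² = Σ (O − E)² / E
  red: (321 − 324)² / 324 = 0.0278
  yellow: (109 − 108)² / 108 = 0.0093
  white: (146 − 144)² / 144 = 0.0278
χ² = 0.0278 + 0.0093 + 0.0278 = 0.0649 ≈ 0.065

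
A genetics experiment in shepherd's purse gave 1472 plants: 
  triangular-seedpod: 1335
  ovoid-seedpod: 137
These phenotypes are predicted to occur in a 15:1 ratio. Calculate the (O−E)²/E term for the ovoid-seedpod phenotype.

Total ratio parts = 16. Expected numbers out of 1472:
  triangular-seedpod: 1472 × 15/16 = 1380
  ovoid-seedpod: 1472 × 1/16 = 92
Contribution of ovoid-seedpod: (137 − 92)² / 92 = 22.0109

22.011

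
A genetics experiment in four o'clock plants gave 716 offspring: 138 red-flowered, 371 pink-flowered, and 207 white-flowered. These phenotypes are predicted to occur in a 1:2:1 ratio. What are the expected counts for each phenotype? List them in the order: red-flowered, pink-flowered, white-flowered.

179, 358, 179

Expected counts for N = 716 under a 1:2:1 ratio (total parts = 4):
  red-flowered: 716 × 1/4 = 179
  pink-flowered: 716 × 2/4 = 358
  white-flowered: 716 × 1/4 = 179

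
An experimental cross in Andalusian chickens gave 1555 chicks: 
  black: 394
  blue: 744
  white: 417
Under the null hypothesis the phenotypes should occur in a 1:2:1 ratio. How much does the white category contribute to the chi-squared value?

2.053

Total ratio parts = 4. Expected numbers out of 1555:
  black: 1555 × 1/4 = 388.75
  blue: 1555 × 2/4 = 777.5
  white: 1555 × 1/4 = 388.75
Contribution of white: (417 − 388.75)² / 388.75 = 2.0529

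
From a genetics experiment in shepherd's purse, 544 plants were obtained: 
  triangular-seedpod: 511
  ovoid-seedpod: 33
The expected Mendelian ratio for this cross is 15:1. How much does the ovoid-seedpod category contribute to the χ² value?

Expected counts for N = 544 under a 15:1 ratio (total parts = 16):
  triangular-seedpod: 544 × 15/16 = 510
  ovoid-seedpod: 544 × 1/16 = 34
Contribution of ovoid-seedpod: (33 − 34)² / 34 = 0.0294

0.029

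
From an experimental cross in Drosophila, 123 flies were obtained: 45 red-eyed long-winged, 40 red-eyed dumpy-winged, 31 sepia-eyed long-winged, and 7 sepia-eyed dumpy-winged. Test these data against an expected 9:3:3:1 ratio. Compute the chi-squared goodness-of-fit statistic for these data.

Total ratio parts = 16. Expected numbers out of 123:
  red-eyed long-winged: 123 × 9/16 = 69.1875
  red-eyed dumpy-winged: 123 × 3/16 = 23.0625
  sepia-eyed long-winged: 123 × 3/16 = 23.0625
  sepia-eyed dumpy-winged: 123 × 1/16 = 7.6875
χ² = Σ (O − E)² / E
  red-eyed long-winged: (45 − 69.1875)² / 69.1875 = 8.4558
  red-eyed dumpy-winged: (40 − 23.0625)² / 23.0625 = 12.4392
  sepia-eyed long-winged: (31 − 23.0625)² / 23.0625 = 2.7319
  sepia-eyed dumpy-winged: (7 − 7.6875)² / 7.6875 = 0.0615
χ² = 8.4558 + 12.4392 + 2.7319 + 0.0615 = 23.6884 ≈ 23.688

23.688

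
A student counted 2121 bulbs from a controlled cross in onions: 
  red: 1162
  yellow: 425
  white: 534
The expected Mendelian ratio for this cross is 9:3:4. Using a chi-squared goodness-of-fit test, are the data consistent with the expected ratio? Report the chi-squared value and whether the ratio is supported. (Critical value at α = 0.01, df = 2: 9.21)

2.711; consistent

Under the 9:3:4 hypothesis (Σ ratio = 16, N = 2121):
  red: 2121 × 9/16 = 1193.0625
  yellow: 2121 × 3/16 = 397.6875
  white: 2121 × 4/16 = 530.25
χ² = Σ (O − E)² / E
  red: (1162 − 1193.0625)² / 1193.0625 = 0.8087
  yellow: (425 − 397.6875)² / 397.6875 = 1.8758
  white: (534 − 530.25)² / 530.25 = 0.0265
χ² = 0.8087 + 1.8758 + 0.0265 = 2.711
Degrees of freedom = 3 − 1 = 2; critical value at α = 0.01 is 9.21.
Since 2.711 < 9.21, we fail to reject the null hypothesis — the data are consistent with the 9:3:4 ratio.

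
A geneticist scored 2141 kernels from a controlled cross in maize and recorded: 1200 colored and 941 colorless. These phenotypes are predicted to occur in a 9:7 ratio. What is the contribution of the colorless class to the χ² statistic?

0.020

Total ratio parts = 16. Expected numbers out of 2141:
  colored: 2141 × 9/16 = 1204.3125
  colorless: 2141 × 7/16 = 936.6875
Contribution of colorless: (941 − 936.6875)² / 936.6875 = 0.0199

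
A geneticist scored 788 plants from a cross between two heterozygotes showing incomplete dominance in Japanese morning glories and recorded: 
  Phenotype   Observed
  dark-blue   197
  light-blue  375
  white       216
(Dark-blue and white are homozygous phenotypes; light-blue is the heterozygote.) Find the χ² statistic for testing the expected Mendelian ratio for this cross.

2.749

With incomplete dominance, a heterozygote × heterozygote cross gives a 1:2:1 phenotypic ratio.
Under the 1:2:1 hypothesis (Σ ratio = 4, N = 788):
  dark-blue: 788 × 1/4 = 197
  light-blue: 788 × 2/4 = 394
  white: 788 × 1/4 = 197
χ² = Σ (O − E)² / E
  dark-blue: (197 − 197)² / 197 = 0.0000
  light-blue: (375 − 394)² / 394 = 0.9162
  white: (216 − 197)² / 197 = 1.8325
χ² = 0.0000 + 0.9162 + 1.8325 = 2.7487 ≈ 2.749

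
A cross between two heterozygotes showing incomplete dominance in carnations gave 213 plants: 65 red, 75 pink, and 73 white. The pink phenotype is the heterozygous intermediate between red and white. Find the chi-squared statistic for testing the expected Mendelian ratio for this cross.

With incomplete dominance, a heterozygote × heterozygote cross gives a 1:2:1 phenotypic ratio.
Under the 1:2:1 hypothesis (Σ ratio = 4, N = 213):
  red: 213 × 1/4 = 53.25
  pink: 213 × 2/4 = 106.5
  white: 213 × 1/4 = 53.25
χ² = Σ (O − E)² / E
  red: (65 − 53.25)² / 53.25 = 2.5927
  pink: (75 − 106.5)² / 106.5 = 9.3169
  white: (73 − 53.25)² / 53.25 = 7.3251
χ² = 2.5927 + 9.3169 + 7.3251 = 19.2347 ≈ 19.235

19.235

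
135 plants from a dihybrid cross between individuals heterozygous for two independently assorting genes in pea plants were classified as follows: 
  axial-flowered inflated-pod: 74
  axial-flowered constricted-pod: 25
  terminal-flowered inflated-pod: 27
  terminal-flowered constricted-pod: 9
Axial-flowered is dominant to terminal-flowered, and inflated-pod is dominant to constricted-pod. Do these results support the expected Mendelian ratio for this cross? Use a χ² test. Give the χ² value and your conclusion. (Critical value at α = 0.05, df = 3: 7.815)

0.203; consistent

A dihybrid F₂ with independent assortment and complete dominance at both loci gives a 9:3:3:1 phenotypic ratio.
Total ratio parts = 16. Expected numbers out of 135:
  axial-flowered inflated-pod: 135 × 9/16 = 75.9375
  axial-flowered constricted-pod: 135 × 3/16 = 25.3125
  terminal-flowered inflated-pod: 135 × 3/16 = 25.3125
  terminal-flowered constricted-pod: 135 × 1/16 = 8.4375
χ² = Σ (O − E)² / E
  axial-flowered inflated-pod: (74 − 75.9375)² / 75.9375 = 0.0494
  axial-flowered constricted-pod: (25 − 25.3125)² / 25.3125 = 0.0039
  terminal-flowered inflated-pod: (27 − 25.3125)² / 25.3125 = 0.1125
  terminal-flowered constricted-pod: (9 − 8.4375)² / 8.4375 = 0.0375
χ² = 0.0494 + 0.0039 + 0.1125 + 0.0375 = 0.2033 ≈ 0.203
Degrees of freedom = 4 − 1 = 3; critical value at α = 0.05 is 7.815.
Since 0.203 < 7.815, we fail to reject the null hypothesis — the data are consistent with the 9:3:3:1 ratio.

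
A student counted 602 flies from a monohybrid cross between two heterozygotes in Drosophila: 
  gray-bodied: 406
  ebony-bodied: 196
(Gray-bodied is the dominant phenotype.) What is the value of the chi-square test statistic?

For a monohybrid cross between heterozygotes with complete dominance, the expected phenotypic ratio is 3:1.
Total ratio parts = 4. Expected numbers out of 602:
  gray-bodied: 602 × 3/4 = 451.5
  ebony-bodied: 602 × 1/4 = 150.5
χ² = Σ (O − E)² / E
  gray-bodied: (406 − 451.5)² / 451.5 = 4.5853
  ebony-bodied: (196 − 150.5)² / 150.5 = 13.7558
χ² = 4.5853 + 13.7558 = 18.3411 ≈ 18.341

18.341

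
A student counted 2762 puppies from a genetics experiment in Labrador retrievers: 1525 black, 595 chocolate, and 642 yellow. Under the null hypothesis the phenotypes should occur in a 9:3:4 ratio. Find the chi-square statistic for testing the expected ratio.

15.420

Expected counts for N = 2762 under a 9:3:4 ratio (total parts = 16):
  black: 2762 × 9/16 = 1553.625
  chocolate: 2762 × 3/16 = 517.875
  yellow: 2762 × 4/16 = 690.5
χ² = Σ (O − E)² / E
  black: (1525 − 1553.625)² / 1553.625 = 0.5274
  chocolate: (595 − 517.875)² / 517.875 = 11.4859
  yellow: (642 − 690.5)² / 690.5 = 3.4066
χ² = 0.5274 + 11.4859 + 3.4066 = 15.4199 ≈ 15.420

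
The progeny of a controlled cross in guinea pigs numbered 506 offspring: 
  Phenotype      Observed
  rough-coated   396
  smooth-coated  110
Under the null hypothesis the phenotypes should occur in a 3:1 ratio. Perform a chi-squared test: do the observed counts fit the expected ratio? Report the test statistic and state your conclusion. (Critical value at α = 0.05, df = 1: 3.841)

2.870; consistent

Expected counts for N = 506 under a 3:1 ratio (total parts = 4):
  rough-coated: 506 × 3/4 = 379.5
  smooth-coated: 506 × 1/4 = 126.5
χ² = Σ (O − E)² / E
  rough-coated: (396 − 379.5)² / 379.5 = 0.7174
  smooth-coated: (110 − 126.5)² / 126.5 = 2.1522
χ² = 0.7174 + 2.1522 = 2.8696 ≈ 2.870
Degrees of freedom = 2 − 1 = 1; critical value at α = 0.05 is 3.841.
Since 2.870 < 3.841, we fail to reject the null hypothesis — the data are consistent with the 3:1 ratio.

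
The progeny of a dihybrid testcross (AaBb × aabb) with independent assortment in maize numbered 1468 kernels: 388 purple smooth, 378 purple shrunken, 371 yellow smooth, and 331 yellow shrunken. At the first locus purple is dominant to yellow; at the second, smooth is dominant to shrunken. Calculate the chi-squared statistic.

A dihybrid testcross with independent assortment gives a 1:1:1:1 ratio.
The 1:1:1:1 ratio has 4 parts, so with N = 1468 the expected counts are:
  purple smooth: 1468 × 1/4 = 367
  purple shrunken: 1468 × 1/4 = 367
  yellow smooth: 1468 × 1/4 = 367
  yellow shrunken: 1468 × 1/4 = 367
χ² = Σ (O − E)² / E
  purple smooth: (388 − 367)² / 367 = 1.2016
  purple shrunken: (378 − 367)² / 367 = 0.3297
  yellow smooth: (371 − 367)² / 367 = 0.0436
  yellow shrunken: (331 − 367)² / 367 = 3.5313
χ² = 1.2016 + 0.3297 + 0.0436 + 3.5313 = 5.1062 ≈ 5.106

5.106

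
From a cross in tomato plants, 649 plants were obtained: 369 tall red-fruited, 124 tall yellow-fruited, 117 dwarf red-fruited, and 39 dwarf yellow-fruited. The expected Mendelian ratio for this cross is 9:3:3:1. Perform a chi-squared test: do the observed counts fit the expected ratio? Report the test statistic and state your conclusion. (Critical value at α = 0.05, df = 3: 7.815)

0.327; consistent

The 9:3:3:1 ratio has 16 parts, so with N = 649 the expected counts are:
  tall red-fruited: 649 × 9/16 = 365.0625
  tall yellow-fruited: 649 × 3/16 = 121.6875
  dwarf red-fruited: 649 × 3/16 = 121.6875
  dwarf yellow-fruited: 649 × 1/16 = 40.5625
χ² = Σ (O − E)² / E
  tall red-fruited: (369 − 365.0625)² / 365.0625 = 0.0425
  tall yellow-fruited: (124 − 121.6875)² / 121.6875 = 0.0439
  dwarf red-fruited: (117 − 121.6875)² / 121.6875 = 0.1806
  dwarf yellow-fruited: (39 − 40.5625)² / 40.5625 = 0.0602
χ² = 0.0425 + 0.0439 + 0.1806 + 0.0602 = 0.3272 ≈ 0.327
Degrees of freedom = 4 − 1 = 3; critical value at α = 0.05 is 7.815.
Since 0.327 < 7.815, we fail to reject the null hypothesis — the data are consistent with the 9:3:3:1 ratio.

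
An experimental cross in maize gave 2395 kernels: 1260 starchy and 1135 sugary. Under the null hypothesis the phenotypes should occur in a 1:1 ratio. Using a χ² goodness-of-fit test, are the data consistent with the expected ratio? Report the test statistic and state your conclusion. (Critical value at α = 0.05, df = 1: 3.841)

6.524; not consistent

Under the 1:1 hypothesis (Σ ratio = 2, N = 2395):
  starchy: 2395 × 1/2 = 1197.5
  sugary: 2395 × 1/2 = 1197.5
χ² = Σ (O − E)² / E
  starchy: (1260 − 1197.5)² / 1197.5 = 3.2620
  sugary: (1135 − 1197.5)² / 1197.5 = 3.2620
χ² = 3.2620 + 3.2620 = 6.524
Degrees of freedom = 2 − 1 = 1; critical value at α = 0.05 is 3.841.
Since 6.524 > 3.841, we reject the null hypothesis — the data do not fit the 1:1 ratio.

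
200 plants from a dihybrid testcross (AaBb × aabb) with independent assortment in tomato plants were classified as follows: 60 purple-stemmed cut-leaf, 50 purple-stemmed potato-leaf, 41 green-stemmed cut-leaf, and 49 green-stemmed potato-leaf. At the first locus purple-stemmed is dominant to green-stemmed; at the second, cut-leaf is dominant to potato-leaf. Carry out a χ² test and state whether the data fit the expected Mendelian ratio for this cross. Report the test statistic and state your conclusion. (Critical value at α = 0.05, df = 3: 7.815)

A dihybrid testcross with independent assortment gives a 1:1:1:1 ratio.
Under the 1:1:1:1 hypothesis (Σ ratio = 4, N = 200):
  purple-stemmed cut-leaf: 200 × 1/4 = 50
  purple-stemmed potato-leaf: 200 × 1/4 = 50
  green-stemmed cut-leaf: 200 × 1/4 = 50
  green-stemmed potato-leaf: 200 × 1/4 = 50
χ² = Σ (O − E)² / E
  purple-stemmed cut-leaf: (60 − 50)² / 50 = 2.0000
  purple-stemmed potato-leaf: (50 − 50)² / 50 = 0.0000
  green-stemmed cut-leaf: (41 − 50)² / 50 = 1.6200
  green-stemmed potato-leaf: (49 − 50)² / 50 = 0.0200
χ² = 2.0000 + 0.0000 + 1.6200 + 0.0200 = 3.640
Degrees of freedom = 4 − 1 = 3; critical value at α = 0.05 is 7.815.
Since 3.640 < 7.815, we fail to reject the null hypothesis — the data are consistent with the 1:1:1:1 ratio.

3.640; consistent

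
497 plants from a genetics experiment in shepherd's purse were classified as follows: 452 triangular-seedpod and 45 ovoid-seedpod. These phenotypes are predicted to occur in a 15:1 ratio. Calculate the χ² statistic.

Total ratio parts = 16. Expected numbers out of 497:
  triangular-seedpod: 497 × 15/16 = 465.9375
  ovoid-seedpod: 497 × 1/16 = 31.0625
χ² = Σ (O − E)² / E
  triangular-seedpod: (452 − 465.9375)² / 465.9375 = 0.4169
  ovoid-seedpod: (45 − 31.0625)² / 31.0625 = 6.2536
χ² = 0.4169 + 6.2536 = 6.6705 ≈ 6.671

6.671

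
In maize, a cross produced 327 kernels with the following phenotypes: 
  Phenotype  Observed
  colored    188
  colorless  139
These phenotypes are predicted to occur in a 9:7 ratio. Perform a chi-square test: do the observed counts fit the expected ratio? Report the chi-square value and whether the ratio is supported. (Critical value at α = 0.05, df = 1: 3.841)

0.205; consistent

The 9:7 ratio has 16 parts, so with N = 327 the expected counts are:
  colored: 327 × 9/16 = 183.9375
  colorless: 327 × 7/16 = 143.0625
χ² = Σ (O − E)² / E
  colored: (188 − 183.9375)² / 183.9375 = 0.0897
  colorless: (139 − 143.0625)² / 143.0625 = 0.1154
χ² = 0.0897 + 0.1154 = 0.2051 ≈ 0.205
Degrees of freedom = 2 − 1 = 1; critical value at α = 0.05 is 3.841.
Since 0.205 < 3.841, we fail to reject the null hypothesis — the data are consistent with the 9:7 ratio.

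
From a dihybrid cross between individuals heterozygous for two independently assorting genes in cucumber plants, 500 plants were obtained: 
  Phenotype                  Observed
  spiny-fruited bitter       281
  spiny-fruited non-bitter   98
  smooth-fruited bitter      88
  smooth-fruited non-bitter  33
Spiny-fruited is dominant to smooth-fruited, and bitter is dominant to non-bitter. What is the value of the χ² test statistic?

A dihybrid F₂ with independent assortment and complete dominance at both loci gives a 9:3:3:1 phenotypic ratio.
The 9:3:3:1 ratio has 16 parts, so with N = 500 the expected counts are:
  spiny-fruited bitter: 500 × 9/16 = 281.25
  spiny-fruited non-bitter: 500 × 3/16 = 93.75
  smooth-fruited bitter: 500 × 3/16 = 93.75
  smooth-fruited non-bitter: 500 × 1/16 = 31.25
χ² = Σ (O − E)² / E
  spiny-fruited bitter: (281 − 281.25)² / 281.25 = 0.0002
  spiny-fruited non-bitter: (98 − 93.75)² / 93.75 = 0.1927
  smooth-fruited bitter: (88 − 93.75)² / 93.75 = 0.3527
  smooth-fruited non-bitter: (33 − 31.25)² / 31.25 = 0.0980
χ² = 0.0002 + 0.1927 + 0.3527 + 0.0980 = 0.6436 ≈ 0.644

0.644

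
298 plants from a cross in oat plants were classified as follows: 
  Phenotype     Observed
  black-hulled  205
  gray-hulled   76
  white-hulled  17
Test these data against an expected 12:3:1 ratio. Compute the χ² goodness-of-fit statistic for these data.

8.922

Expected counts for N = 298 under a 12:3:1 ratio (total parts = 16):
  black-hulled: 298 × 12/16 = 223.5
  gray-hulled: 298 × 3/16 = 55.875
  white-hulled: 298 × 1/16 = 18.625
χ² = Σ (O − E)² / E
  black-hulled: (205 − 223.5)² / 223.5 = 1.5313
  gray-hulled: (76 − 55.875)² / 55.875 = 7.2486
  white-hulled: (17 − 18.625)² / 18.625 = 0.1418
χ² = 1.5313 + 7.2486 + 0.1418 = 8.9217 ≈ 8.922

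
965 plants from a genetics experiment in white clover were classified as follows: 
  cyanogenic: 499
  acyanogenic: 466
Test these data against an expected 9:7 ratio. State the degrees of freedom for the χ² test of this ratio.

1

A goodness-of-fit test with 2 phenotype classes has df = 2 − 1 = 1.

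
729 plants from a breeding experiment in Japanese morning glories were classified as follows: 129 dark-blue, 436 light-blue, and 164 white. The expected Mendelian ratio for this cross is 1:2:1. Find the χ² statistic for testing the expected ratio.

31.412

Expected counts for N = 729 under a 1:2:1 ratio (total parts = 4):
  dark-blue: 729 × 1/4 = 182.25
  light-blue: 729 × 2/4 = 364.5
  white: 729 × 1/4 = 182.25
χ² = Σ (O − E)² / E
  dark-blue: (129 − 182.25)² / 182.25 = 15.5586
  light-blue: (436 − 364.5)² / 364.5 = 14.0254
  white: (164 − 182.25)² / 182.25 = 1.8275
χ² = 15.5586 + 14.0254 + 1.8275 = 31.4115 ≈ 31.412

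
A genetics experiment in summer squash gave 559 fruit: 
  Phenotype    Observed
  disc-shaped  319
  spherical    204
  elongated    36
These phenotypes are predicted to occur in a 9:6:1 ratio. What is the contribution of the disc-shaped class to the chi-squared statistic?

0.066

Under the 9:6:1 hypothesis (Σ ratio = 16, N = 559):
  disc-shaped: 559 × 9/16 = 314.4375
  spherical: 559 × 6/16 = 209.625
  elongated: 559 × 1/16 = 34.9375
Contribution of disc-shaped: (319 − 314.4375)² / 314.4375 = 0.0662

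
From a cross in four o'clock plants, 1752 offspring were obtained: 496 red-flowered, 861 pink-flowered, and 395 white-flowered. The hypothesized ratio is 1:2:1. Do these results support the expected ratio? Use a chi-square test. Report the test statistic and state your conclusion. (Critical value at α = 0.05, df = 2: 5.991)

12.159; not consistent

Under the 1:2:1 hypothesis (Σ ratio = 4, N = 1752):
  red-flowered: 1752 × 1/4 = 438
  pink-flowered: 1752 × 2/4 = 876
  white-flowered: 1752 × 1/4 = 438
χ² = Σ (O − E)² / E
  red-flowered: (496 − 438)² / 438 = 7.6804
  pink-flowered: (861 − 876)² / 876 = 0.2568
  white-flowered: (395 − 438)² / 438 = 4.2215
χ² = 7.6804 + 0.2568 + 4.2215 = 12.1587 ≈ 12.159
Degrees of freedom = 3 − 1 = 2; critical value at α = 0.05 is 5.991.
Since 12.159 > 5.991, we reject the null hypothesis — the data do not fit the 1:2:1 ratio.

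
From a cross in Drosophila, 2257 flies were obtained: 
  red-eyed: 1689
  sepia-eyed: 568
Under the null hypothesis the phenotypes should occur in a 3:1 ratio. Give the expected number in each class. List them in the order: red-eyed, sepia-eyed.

Expected counts for N = 2257 under a 3:1 ratio (total parts = 4):
  red-eyed: 2257 × 3/4 = 1692.75
  sepia-eyed: 2257 × 1/4 = 564.25

1692.75, 564.25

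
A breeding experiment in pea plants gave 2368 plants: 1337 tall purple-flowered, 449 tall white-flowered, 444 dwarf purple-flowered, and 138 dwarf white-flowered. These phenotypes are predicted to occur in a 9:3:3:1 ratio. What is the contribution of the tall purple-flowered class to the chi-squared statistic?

The 9:3:3:1 ratio has 16 parts, so with N = 2368 the expected counts are:
  tall purple-flowered: 2368 × 9/16 = 1332
  tall white-flowered: 2368 × 3/16 = 444
  dwarf purple-flowered: 2368 × 3/16 = 444
  dwarf white-flowered: 2368 × 1/16 = 148
Contribution of tall purple-flowered: (1337 − 1332)² / 1332 = 0.0188

0.019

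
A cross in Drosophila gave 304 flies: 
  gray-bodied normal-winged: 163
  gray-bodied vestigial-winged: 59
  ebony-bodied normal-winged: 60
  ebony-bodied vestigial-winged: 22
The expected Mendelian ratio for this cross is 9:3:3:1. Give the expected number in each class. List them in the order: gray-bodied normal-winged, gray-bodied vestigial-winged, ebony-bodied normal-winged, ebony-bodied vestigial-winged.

Under the 9:3:3:1 hypothesis (Σ ratio = 16, N = 304):
  gray-bodied normal-winged: 304 × 9/16 = 171
  gray-bodied vestigial-winged: 304 × 3/16 = 57
  ebony-bodied normal-winged: 304 × 3/16 = 57
  ebony-bodied vestigial-winged: 304 × 1/16 = 19

171, 57, 57, 19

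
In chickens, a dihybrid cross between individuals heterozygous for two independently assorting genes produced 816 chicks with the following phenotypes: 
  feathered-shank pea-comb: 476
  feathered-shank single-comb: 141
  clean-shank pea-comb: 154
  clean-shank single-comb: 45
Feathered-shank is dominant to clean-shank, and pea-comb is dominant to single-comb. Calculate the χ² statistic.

A dihybrid F₂ with independent assortment and complete dominance at both loci gives a 9:3:3:1 phenotypic ratio.
Expected counts for N = 816 under a 9:3:3:1 ratio (total parts = 16):
  feathered-shank pea-comb: 816 × 9/16 = 459
  feathered-shank single-comb: 816 × 3/16 = 153
  clean-shank pea-comb: 816 × 3/16 = 153
  clean-shank single-comb: 816 × 1/16 = 51
χ² = Σ (O − E)² / E
  feathered-shank pea-comb: (476 − 459)² / 459 = 0.6296
  feathered-shank single-comb: (141 − 153)² / 153 = 0.9412
  clean-shank pea-comb: (154 − 153)² / 153 = 0.0065
  clean-shank single-comb: (45 − 51)² / 51 = 0.7059
χ² = 0.6296 + 0.9412 + 0.0065 + 0.7059 = 2.2832 ≈ 2.283

2.283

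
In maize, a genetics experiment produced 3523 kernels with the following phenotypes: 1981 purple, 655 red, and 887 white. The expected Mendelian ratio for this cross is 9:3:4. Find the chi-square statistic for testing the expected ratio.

Expected counts for N = 3523 under a 9:3:4 ratio (total parts = 16):
  purple: 3523 × 9/16 = 1981.6875
  red: 3523 × 3/16 = 660.5625
  white: 3523 × 4/16 = 880.75
χ² = Σ (O − E)² / E
  purple: (1981 − 1981.6875)² / 1981.6875 = 0.0002
  red: (655 − 660.5625)² / 660.5625 = 0.0468
  white: (887 − 880.75)² / 880.75 = 0.0444
χ² = 0.0002 + 0.0468 + 0.0444 = 0.0914 ≈ 0.091

0.091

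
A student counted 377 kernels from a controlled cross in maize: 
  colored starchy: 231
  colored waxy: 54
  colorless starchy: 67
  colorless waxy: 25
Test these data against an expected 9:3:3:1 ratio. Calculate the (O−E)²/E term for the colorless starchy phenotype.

Expected counts for N = 377 under a 9:3:3:1 ratio (total parts = 16):
  colored starchy: 377 × 9/16 = 212.0625
  colored waxy: 377 × 3/16 = 70.6875
  colorless starchy: 377 × 3/16 = 70.6875
  colorless waxy: 377 × 1/16 = 23.5625
Contribution of colorless starchy: (67 − 70.6875)² / 70.6875 = 0.1924

0.192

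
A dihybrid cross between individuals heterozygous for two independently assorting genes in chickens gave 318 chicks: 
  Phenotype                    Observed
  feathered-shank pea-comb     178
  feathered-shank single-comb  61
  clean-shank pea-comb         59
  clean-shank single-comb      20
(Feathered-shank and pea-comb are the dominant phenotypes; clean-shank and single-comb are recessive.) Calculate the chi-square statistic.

0.043

A dihybrid F₂ with independent assortment and complete dominance at both loci gives a 9:3:3:1 phenotypic ratio.
Under the 9:3:3:1 hypothesis (Σ ratio = 16, N = 318):
  feathered-shank pea-comb: 318 × 9/16 = 178.875
  feathered-shank single-comb: 318 × 3/16 = 59.625
  clean-shank pea-comb: 318 × 3/16 = 59.625
  clean-shank single-comb: 318 × 1/16 = 19.875
χ² = Σ (O − E)² / E
  feathered-shank pea-comb: (178 − 178.875)² / 178.875 = 0.0043
  feathered-shank single-comb: (61 − 59.625)² / 59.625 = 0.0317
  clean-shank pea-comb: (59 − 59.625)² / 59.625 = 0.0066
  clean-shank single-comb: (20 − 19.875)² / 19.875 = 0.0008
χ² = 0.0043 + 0.0317 + 0.0066 + 0.0008 = 0.0434 ≈ 0.043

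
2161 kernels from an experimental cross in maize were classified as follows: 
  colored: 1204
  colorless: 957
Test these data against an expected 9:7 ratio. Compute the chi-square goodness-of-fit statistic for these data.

Total ratio parts = 16. Expected numbers out of 2161:
  colored: 2161 × 9/16 = 1215.5625
  colorless: 2161 × 7/16 = 945.4375
χ² = Σ (O − E)² / E
  colored: (1204 − 1215.5625)² / 1215.5625 = 0.1100
  colorless: (957 − 945.4375)² / 945.4375 = 0.1414
χ² = 0.1100 + 0.1414 = 0.2514 ≈ 0.251

0.251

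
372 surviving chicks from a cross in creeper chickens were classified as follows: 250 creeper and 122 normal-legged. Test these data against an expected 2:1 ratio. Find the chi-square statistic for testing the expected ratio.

Under the 2:1 hypothesis (Σ ratio = 3, N = 372):
  creeper: 372 × 2/3 = 248
  normal-legged: 372 × 1/3 = 124
χ² = Σ (O − E)² / E
  creeper: (250 − 248)² / 248 = 0.0161
  normal-legged: (122 − 124)² / 124 = 0.0323
χ² = 0.0161 + 0.0323 = 0.0484 ≈ 0.048

0.048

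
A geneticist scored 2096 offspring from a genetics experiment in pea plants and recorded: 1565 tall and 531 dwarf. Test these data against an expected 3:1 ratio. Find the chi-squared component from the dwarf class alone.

0.094

Under the 3:1 hypothesis (Σ ratio = 4, N = 2096):
  tall: 2096 × 3/4 = 1572
  dwarf: 2096 × 1/4 = 524
Contribution of dwarf: (531 − 524)² / 524 = 0.0935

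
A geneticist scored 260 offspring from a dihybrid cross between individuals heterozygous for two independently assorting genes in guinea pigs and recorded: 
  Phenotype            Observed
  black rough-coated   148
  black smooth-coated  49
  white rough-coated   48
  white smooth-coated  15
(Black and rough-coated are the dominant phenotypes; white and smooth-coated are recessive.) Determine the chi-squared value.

0.130

A dihybrid F₂ with independent assortment and complete dominance at both loci gives a 9:3:3:1 phenotypic ratio.
Under the 9:3:3:1 hypothesis (Σ ratio = 16, N = 260):
  black rough-coated: 260 × 9/16 = 146.25
  black smooth-coated: 260 × 3/16 = 48.75
  white rough-coated: 260 × 3/16 = 48.75
  white smooth-coated: 260 × 1/16 = 16.25
χ² = Σ (O − E)² / E
  black rough-coated: (148 − 146.25)² / 146.25 = 0.0209
  black smooth-coated: (49 − 48.75)² / 48.75 = 0.0013
  white rough-coated: (48 − 48.75)² / 48.75 = 0.0115
  white smooth-coated: (15 − 16.25)² / 16.25 = 0.0962
χ² = 0.0209 + 0.0013 + 0.0115 + 0.0962 = 0.1299 ≈ 0.130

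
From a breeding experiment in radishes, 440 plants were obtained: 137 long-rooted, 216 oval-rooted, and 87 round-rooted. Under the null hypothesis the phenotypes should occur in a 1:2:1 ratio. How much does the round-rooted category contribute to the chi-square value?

4.809

Under the 1:2:1 hypothesis (Σ ratio = 4, N = 440):
  long-rooted: 440 × 1/4 = 110
  oval-rooted: 440 × 2/4 = 220
  round-rooted: 440 × 1/4 = 110
Contribution of round-rooted: (87 − 110)² / 110 = 4.8091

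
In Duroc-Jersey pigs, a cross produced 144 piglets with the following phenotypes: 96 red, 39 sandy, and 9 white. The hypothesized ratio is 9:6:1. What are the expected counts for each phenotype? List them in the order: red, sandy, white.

81, 54, 9

The 9:6:1 ratio has 16 parts, so with N = 144 the expected counts are:
  red: 144 × 9/16 = 81
  sandy: 144 × 6/16 = 54
  white: 144 × 1/16 = 9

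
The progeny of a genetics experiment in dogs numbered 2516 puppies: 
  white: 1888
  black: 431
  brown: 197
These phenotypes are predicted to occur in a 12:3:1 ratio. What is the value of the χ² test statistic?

13.569

The 12:3:1 ratio has 16 parts, so with N = 2516 the expected counts are:
  white: 2516 × 12/16 = 1887
  black: 2516 × 3/16 = 471.75
  brown: 2516 × 1/16 = 157.25
χ² = Σ (O − E)² / E
  white: (1888 − 1887)² / 1887 = 0.0005
  black: (431 − 471.75)² / 471.75 = 3.5200
  brown: (197 − 157.25)² / 157.25 = 10.0481
χ² = 0.0005 + 3.5200 + 10.0481 = 13.5686 ≈ 13.569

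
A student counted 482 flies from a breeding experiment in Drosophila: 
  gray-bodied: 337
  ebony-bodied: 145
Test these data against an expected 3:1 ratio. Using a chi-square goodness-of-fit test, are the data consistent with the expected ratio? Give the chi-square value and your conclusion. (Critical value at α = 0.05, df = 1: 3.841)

6.642; not consistent

Total ratio parts = 4. Expected numbers out of 482:
  gray-bodied: 482 × 3/4 = 361.5
  ebony-bodied: 482 × 1/4 = 120.5
χ² = Σ (O − E)² / E
  gray-bodied: (337 − 361.5)² / 361.5 = 1.6604
  ebony-bodied: (145 − 120.5)² / 120.5 = 4.9813
χ² = 1.6604 + 4.9813 = 6.6417 ≈ 6.642
Degrees of freedom = 2 − 1 = 1; critical value at α = 0.05 is 3.841.
Since 6.642 > 3.841, we reject the null hypothesis — the data do not fit the 3:1 ratio.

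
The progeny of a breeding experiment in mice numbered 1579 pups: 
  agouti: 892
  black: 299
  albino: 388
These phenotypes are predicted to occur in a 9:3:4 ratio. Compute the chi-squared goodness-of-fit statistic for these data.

Total ratio parts = 16. Expected numbers out of 1579:
  agouti: 1579 × 9/16 = 888.1875
  black: 1579 × 3/16 = 296.0625
  albino: 1579 × 4/16 = 394.75
χ² = Σ (O − E)² / E
  agouti: (892 − 888.1875)² / 888.1875 = 0.0164
  black: (299 − 296.0625)² / 296.0625 = 0.0291
  albino: (388 − 394.75)² / 394.75 = 0.1154
χ² = 0.0164 + 0.0291 + 0.1154 = 0.1609 ≈ 0.161

0.161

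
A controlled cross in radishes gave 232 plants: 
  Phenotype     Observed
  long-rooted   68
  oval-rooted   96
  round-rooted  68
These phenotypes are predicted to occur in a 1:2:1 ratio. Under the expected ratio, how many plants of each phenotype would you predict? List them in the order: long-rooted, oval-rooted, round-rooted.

Under the 1:2:1 hypothesis (Σ ratio = 4, N = 232):
  long-rooted: 232 × 1/4 = 58
  oval-rooted: 232 × 2/4 = 116
  round-rooted: 232 × 1/4 = 58

58, 116, 58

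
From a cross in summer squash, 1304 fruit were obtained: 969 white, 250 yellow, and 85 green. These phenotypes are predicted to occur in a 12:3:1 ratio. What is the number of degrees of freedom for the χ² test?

A goodness-of-fit test with 3 phenotype classes has df = 3 − 1 = 2.

2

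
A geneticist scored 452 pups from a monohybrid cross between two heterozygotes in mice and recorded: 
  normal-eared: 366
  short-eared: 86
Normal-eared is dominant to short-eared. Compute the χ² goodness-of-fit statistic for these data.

For a monohybrid cross between heterozygotes with complete dominance, the expected phenotypic ratio is 3:1.
The 3:1 ratio has 4 parts, so with N = 452 the expected counts are:
  normal-eared: 452 × 3/4 = 339
  short-eared: 452 × 1/4 = 113
χ² = Σ (O − E)² / E
  normal-eared: (366 − 339)² / 339 = 2.1504
  short-eared: (86 − 113)² / 113 = 6.4513
χ² = 2.1504 + 6.4513 = 8.6017 ≈ 8.602

8.602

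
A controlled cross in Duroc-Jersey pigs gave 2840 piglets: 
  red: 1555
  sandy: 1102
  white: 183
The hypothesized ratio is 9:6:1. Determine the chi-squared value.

2.587

Under the 9:6:1 hypothesis (Σ ratio = 16, N = 2840):
  red: 2840 × 9/16 = 1597.5
  sandy: 2840 × 6/16 = 1065
  white: 2840 × 1/16 = 177.5
χ² = Σ (O − E)² / E
  red: (1555 − 1597.5)² / 1597.5 = 1.1307
  sandy: (1102 − 1065)² / 1065 = 1.2854
  white: (183 − 177.5)² / 177.5 = 0.1704
χ² = 1.1307 + 1.2854 + 0.1704 = 2.5865 ≈ 2.587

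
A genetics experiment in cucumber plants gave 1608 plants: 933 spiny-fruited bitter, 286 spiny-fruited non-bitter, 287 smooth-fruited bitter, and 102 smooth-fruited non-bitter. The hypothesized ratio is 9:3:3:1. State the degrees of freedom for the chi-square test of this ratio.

3

A goodness-of-fit test with 4 phenotype classes has df = 4 − 1 = 3.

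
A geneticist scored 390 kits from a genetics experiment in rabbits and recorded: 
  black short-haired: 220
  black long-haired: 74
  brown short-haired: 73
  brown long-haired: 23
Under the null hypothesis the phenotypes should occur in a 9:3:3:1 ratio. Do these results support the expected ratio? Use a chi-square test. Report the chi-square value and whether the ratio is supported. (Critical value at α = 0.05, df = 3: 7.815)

0.090; consistent

The 9:3:3:1 ratio has 16 parts, so with N = 390 the expected counts are:
  black short-haired: 390 × 9/16 = 219.375
  black long-haired: 390 × 3/16 = 73.125
  brown short-haired: 390 × 3/16 = 73.125
  brown long-haired: 390 × 1/16 = 24.375
χ² = Σ (O − E)² / E
  black short-haired: (220 − 219.375)² / 219.375 = 0.0018
  black long-haired: (74 − 73.125)² / 73.125 = 0.0105
  brown short-haired: (73 − 73.125)² / 73.125 = 0.0002
  brown long-haired: (23 − 24.375)² / 24.375 = 0.0776
χ² = 0.0018 + 0.0105 + 0.0002 + 0.0776 = 0.0901 ≈ 0.090
Degrees of freedom = 4 − 1 = 3; critical value at α = 0.05 is 7.815.
Since 0.090 < 7.815, we fail to reject the null hypothesis — the data are consistent with the 9:3:3:1 ratio.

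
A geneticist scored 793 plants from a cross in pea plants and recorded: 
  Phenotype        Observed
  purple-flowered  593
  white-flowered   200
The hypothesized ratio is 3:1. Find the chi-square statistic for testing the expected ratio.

0.021

The 3:1 ratio has 4 parts, so with N = 793 the expected counts are:
  purple-flowered: 793 × 3/4 = 594.75
  white-flowered: 793 × 1/4 = 198.25
χ² = Σ (O − E)² / E
  purple-flowered: (593 − 594.75)² / 594.75 = 0.0051
  white-flowered: (200 − 198.25)² / 198.25 = 0.0154
χ² = 0.0051 + 0.0154 = 0.0205 ≈ 0.021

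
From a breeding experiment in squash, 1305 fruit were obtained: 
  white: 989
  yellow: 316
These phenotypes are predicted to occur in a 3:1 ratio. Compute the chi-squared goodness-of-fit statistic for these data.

The 3:1 ratio has 4 parts, so with N = 1305 the expected counts are:
  white: 1305 × 3/4 = 978.75
  yellow: 1305 × 1/4 = 326.25
χ² = Σ (O − E)² / E
  white: (989 − 978.75)² / 978.75 = 0.1073
  yellow: (316 − 326.25)² / 326.25 = 0.3220
χ² = 0.1073 + 0.3220 = 0.4293 ≈ 0.429

0.429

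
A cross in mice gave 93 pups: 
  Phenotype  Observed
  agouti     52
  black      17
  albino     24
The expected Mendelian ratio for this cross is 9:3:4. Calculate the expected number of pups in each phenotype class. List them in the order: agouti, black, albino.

52.3125, 17.4375, 23.25

Total ratio parts = 16. Expected numbers out of 93:
  agouti: 93 × 9/16 = 52.3125
  black: 93 × 3/16 = 17.4375
  albino: 93 × 4/16 = 23.25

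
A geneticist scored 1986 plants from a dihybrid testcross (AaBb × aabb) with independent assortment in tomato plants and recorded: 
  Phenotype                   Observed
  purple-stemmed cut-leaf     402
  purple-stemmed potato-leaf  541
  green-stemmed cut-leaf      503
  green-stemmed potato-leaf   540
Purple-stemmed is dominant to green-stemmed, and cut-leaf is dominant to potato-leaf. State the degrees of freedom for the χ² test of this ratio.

A dihybrid testcross with independent assortment gives a 1:1:1:1 ratio.
A goodness-of-fit test with 4 phenotype classes has df = 4 − 1 = 3.

3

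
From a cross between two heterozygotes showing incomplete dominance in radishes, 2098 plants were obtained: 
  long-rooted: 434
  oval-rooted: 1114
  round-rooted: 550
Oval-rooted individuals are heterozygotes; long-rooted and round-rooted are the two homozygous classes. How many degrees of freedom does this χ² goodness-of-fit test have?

2

With incomplete dominance, a heterozygote × heterozygote cross gives a 1:2:1 phenotypic ratio.
A goodness-of-fit test with 3 phenotype classes has df = 3 − 1 = 2.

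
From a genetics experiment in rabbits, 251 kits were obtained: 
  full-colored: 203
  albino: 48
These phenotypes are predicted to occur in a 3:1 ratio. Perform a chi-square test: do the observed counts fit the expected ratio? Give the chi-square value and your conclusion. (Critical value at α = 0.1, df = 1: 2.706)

The 3:1 ratio has 4 parts, so with N = 251 the expected counts are:
  full-colored: 251 × 3/4 = 188.25
  albino: 251 × 1/4 = 62.75
χ² = Σ (O − E)² / E
  full-colored: (203 − 188.25)² / 188.25 = 1.1557
  albino: (48 − 62.75)² / 62.75 = 3.4671
χ² = 1.1557 + 3.4671 = 4.6228 ≈ 4.623
Degrees of freedom = 2 − 1 = 1; critical value at α = 0.1 is 2.706.
Since 4.623 > 2.706, we reject the null hypothesis — the data do not fit the 3:1 ratio.

4.623; not consistent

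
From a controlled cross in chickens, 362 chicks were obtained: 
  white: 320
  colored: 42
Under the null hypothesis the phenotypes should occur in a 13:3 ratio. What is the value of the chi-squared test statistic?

12.140

Under the 13:3 hypothesis (Σ ratio = 16, N = 362):
  white: 362 × 13/16 = 294.125
  colored: 362 × 3/16 = 67.875
χ² = Σ (O − E)² / E
  white: (320 − 294.125)² / 294.125 = 2.2763
  colored: (42 − 67.875)² / 67.875 = 9.8640
χ² = 2.2763 + 9.8640 = 12.1403 ≈ 12.140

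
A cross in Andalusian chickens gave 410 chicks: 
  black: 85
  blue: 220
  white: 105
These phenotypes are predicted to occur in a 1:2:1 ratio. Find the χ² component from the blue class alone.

Total ratio parts = 4. Expected numbers out of 410:
  black: 410 × 1/4 = 102.5
  blue: 410 × 2/4 = 205
  white: 410 × 1/4 = 102.5
Contribution of blue: (220 − 205)² / 205 = 1.0976

1.098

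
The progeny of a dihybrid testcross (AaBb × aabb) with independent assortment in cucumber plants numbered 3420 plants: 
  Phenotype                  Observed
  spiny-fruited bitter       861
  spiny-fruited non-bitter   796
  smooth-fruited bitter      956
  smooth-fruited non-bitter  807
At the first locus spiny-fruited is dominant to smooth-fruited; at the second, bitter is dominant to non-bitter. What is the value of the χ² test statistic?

A dihybrid testcross with independent assortment gives a 1:1:1:1 ratio.
Under the 1:1:1:1 hypothesis (Σ ratio = 4, N = 3420):
  spiny-fruited bitter: 3420 × 1/4 = 855
  spiny-fruited non-bitter: 3420 × 1/4 = 855
  smooth-fruited bitter: 3420 × 1/4 = 855
  smooth-fruited non-bitter: 3420 × 1/4 = 855
χ² = Σ (O − E)² / E
  spiny-fruited bitter: (861 − 855)² / 855 = 0.0421
  spiny-fruited non-bitter: (796 − 855)² / 855 = 4.0713
  smooth-fruited bitter: (956 − 855)² / 855 = 11.9310
  smooth-fruited non-bitter: (807 − 855)² / 855 = 2.6947
χ² = 0.0421 + 4.0713 + 11.9310 + 2.6947 = 18.7391 ≈ 18.739

18.739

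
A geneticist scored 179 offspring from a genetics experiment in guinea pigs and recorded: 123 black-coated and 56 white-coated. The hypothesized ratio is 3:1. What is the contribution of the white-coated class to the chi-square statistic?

2.828

The 3:1 ratio has 4 parts, so with N = 179 the expected counts are:
  black-coated: 179 × 3/4 = 134.25
  white-coated: 179 × 1/4 = 44.75
Contribution of white-coated: (56 − 44.75)² / 44.75 = 2.8282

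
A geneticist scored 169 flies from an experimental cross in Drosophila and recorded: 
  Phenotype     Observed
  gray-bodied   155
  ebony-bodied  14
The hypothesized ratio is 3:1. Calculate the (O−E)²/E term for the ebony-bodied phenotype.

Total ratio parts = 4. Expected numbers out of 169:
  gray-bodied: 169 × 3/4 = 126.75
  ebony-bodied: 169 × 1/4 = 42.25
Contribution of ebony-bodied: (14 − 42.25)² / 42.25 = 18.8891

18.889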